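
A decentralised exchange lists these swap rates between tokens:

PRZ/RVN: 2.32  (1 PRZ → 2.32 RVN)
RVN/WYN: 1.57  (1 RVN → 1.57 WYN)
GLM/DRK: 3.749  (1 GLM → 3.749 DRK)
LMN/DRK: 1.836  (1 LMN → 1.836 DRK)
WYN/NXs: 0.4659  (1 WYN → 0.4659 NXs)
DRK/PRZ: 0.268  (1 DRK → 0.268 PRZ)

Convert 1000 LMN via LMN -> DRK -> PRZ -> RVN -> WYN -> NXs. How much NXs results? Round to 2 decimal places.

1000 LMN × 1.836 = 1836 DRK
1836 DRK × 0.268 = 492.048 PRZ
492.048 PRZ × 2.32 = 1141.55136 RVN
1141.55136 RVN × 1.57 = 1792.2356352 WYN
1792.2356352 WYN × 0.4659 = 835.00258243968 NXs

835.00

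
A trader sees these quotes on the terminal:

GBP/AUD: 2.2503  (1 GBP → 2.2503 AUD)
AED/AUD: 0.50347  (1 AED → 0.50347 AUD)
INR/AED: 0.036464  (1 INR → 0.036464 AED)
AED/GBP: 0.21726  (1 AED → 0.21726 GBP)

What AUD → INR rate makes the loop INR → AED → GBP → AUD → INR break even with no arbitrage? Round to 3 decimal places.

Known legs of the cycle: 0.036464 × 0.21726 × 2.2503 = 0.017827256090592
For no arbitrage the full-cycle product must be 1, so the missing rate is 1 / 0.017827256090592 ≈ 56.09388.

56.094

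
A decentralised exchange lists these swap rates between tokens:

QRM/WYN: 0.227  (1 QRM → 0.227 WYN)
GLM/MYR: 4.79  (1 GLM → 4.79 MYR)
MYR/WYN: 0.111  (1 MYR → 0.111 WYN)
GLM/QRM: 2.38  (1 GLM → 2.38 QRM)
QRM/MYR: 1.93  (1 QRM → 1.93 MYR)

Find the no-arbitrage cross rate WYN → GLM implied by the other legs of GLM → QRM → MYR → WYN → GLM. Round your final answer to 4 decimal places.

Known legs of the cycle: 2.38 × 1.93 × 0.111 = 0.5098674
For no arbitrage the full-cycle product must be 1, so the missing rate is 1 / 0.5098674 ≈ 1.961294.

1.9613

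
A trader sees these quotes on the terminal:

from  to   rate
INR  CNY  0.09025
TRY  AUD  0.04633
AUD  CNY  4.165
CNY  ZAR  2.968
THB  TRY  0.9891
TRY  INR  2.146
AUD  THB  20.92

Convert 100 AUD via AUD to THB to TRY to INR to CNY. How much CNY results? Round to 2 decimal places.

100 AUD × 20.92 = 2092 THB
2092 THB × 0.9891 = 2069.1972 TRY
2069.1972 TRY × 2.146 = 4440.4971912 INR
4440.4971912 INR × 0.09025 = 400.7548715058 CNY

400.75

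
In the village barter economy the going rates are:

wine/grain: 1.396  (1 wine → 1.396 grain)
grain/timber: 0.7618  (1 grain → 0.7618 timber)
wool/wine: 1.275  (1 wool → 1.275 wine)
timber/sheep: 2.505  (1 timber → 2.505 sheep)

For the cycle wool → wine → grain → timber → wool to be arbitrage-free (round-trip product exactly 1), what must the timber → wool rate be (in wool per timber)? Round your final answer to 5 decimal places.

Known legs of the cycle: 1.275 × 1.396 × 0.7618 = 1.35592782
For no arbitrage the full-cycle product must be 1, so the missing rate is 1 / 1.35592782 ≈ 0.7375024.

0.73750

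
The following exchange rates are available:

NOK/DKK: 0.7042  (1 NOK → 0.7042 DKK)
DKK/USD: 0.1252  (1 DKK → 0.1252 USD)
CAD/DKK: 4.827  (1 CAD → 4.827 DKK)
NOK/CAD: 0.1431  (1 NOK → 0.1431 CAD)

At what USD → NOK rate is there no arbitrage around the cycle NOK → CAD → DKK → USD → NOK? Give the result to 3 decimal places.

11.563

Known legs of the cycle: 0.1431 × 4.827 × 0.1252 = 0.08648111124
For no arbitrage the full-cycle product must be 1, so the missing rate is 1 / 0.08648111124 ≈ 11.56322.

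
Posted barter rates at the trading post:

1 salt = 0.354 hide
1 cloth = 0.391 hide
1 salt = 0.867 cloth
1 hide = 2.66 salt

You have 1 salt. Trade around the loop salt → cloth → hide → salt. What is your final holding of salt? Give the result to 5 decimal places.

0.90173

1 salt × 0.867 = 0.867 cloth
0.867 cloth × 0.391 = 0.338997 hide
0.338997 hide × 2.66 = 0.90173202 salt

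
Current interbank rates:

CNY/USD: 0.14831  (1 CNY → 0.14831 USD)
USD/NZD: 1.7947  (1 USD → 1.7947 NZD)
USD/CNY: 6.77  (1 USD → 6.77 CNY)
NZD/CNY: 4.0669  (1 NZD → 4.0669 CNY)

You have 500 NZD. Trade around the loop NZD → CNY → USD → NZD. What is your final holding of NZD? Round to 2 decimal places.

500 NZD × 4.0669 = 2033.45 CNY
2033.45 CNY × 0.14831 = 301.5809695 USD
301.5809695 USD × 1.7947 = 541.24736596165 NZD

541.25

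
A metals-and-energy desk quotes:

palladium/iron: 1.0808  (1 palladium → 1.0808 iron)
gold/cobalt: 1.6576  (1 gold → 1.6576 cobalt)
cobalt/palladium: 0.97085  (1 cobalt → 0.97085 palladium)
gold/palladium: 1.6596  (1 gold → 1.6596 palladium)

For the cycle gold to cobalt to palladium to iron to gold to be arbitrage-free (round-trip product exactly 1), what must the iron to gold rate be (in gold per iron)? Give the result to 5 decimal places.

0.57494

Known legs of the cycle: 1.6576 × 0.97085 × 1.0808 = 1.739310861568
For no arbitrage the full-cycle product must be 1, so the missing rate is 1 / 1.739310861568 ≈ 0.5749404.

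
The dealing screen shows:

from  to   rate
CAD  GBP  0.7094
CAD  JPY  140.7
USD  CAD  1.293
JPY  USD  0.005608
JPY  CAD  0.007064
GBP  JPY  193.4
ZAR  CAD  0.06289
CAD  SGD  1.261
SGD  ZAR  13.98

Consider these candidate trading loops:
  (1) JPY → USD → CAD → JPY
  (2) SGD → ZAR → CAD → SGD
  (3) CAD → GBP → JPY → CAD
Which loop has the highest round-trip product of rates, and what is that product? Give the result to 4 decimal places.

1.1087

(1) 0.005608 × 1.293 × 140.7 = 1.02024
(2) 13.98 × 0.06289 × 1.261 = 1.10867
(3) 0.7094 × 193.4 × 0.007064 = 0.96917
Highest is cycle (2) at 1.1087 (>1, arbitrage).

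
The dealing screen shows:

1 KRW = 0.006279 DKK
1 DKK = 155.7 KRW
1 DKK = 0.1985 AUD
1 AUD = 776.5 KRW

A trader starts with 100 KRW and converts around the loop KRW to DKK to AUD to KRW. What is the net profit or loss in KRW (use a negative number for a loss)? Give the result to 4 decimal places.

-3.2185

100 KRW × 0.006279 = 0.6279 DKK
0.6279 DKK × 0.1985 = 0.12463815 AUD
0.12463815 AUD × 776.5 = 96.781523475 KRW
Net change: 96.781523475 − 100 = -3.218476525 KRW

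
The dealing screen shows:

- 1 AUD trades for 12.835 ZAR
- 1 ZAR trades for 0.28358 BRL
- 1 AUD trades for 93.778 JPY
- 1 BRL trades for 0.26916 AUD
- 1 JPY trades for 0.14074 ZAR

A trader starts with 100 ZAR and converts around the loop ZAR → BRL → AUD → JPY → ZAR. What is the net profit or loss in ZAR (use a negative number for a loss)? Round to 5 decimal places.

0.74062

100 ZAR × 0.28358 = 28.358 BRL
28.358 BRL × 0.26916 = 7.63283928 AUD
7.63283928 AUD × 93.778 = 715.79240199984 JPY
715.79240199984 JPY × 0.14074 = 100.7406226574574816 ZAR
Net change: 100.7406226574574816 − 100 = 0.7406226574574816 ZAR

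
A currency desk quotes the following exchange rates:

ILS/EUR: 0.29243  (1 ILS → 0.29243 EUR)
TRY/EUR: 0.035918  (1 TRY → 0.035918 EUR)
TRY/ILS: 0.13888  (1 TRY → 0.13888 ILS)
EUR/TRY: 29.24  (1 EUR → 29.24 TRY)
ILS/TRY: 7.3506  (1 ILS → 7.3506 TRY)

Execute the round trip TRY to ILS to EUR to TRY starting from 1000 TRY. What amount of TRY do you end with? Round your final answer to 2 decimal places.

1187.51

1000 TRY × 0.13888 = 138.88 ILS
138.88 ILS × 0.29243 = 40.6126784 EUR
40.6126784 EUR × 29.24 = 1187.514716416 TRY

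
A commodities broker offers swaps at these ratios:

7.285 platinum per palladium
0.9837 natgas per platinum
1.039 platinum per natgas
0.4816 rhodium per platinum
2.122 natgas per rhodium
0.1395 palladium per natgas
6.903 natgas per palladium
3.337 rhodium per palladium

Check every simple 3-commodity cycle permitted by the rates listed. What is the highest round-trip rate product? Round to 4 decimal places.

1.0618

natgas→platinum→rhodium→natgas: 1.039 × 0.4816 × 2.122 = 1.06181
palladium→platinum→natgas→palladium: 7.285 × 0.9837 × 0.1395 = 0.99969
palladium→rhodium→natgas→palladium: 3.337 × 2.122 × 0.1395 = 0.98782
Maximum is natgas→platinum→rhodium→natgas at 1.0618; arbitrage exists.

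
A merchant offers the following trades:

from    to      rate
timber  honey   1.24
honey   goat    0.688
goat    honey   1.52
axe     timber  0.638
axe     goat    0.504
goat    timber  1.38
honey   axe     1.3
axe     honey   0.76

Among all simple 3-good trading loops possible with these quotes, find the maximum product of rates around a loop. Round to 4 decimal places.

timber→honey→goat→timber: 1.24 × 0.688 × 1.38 = 1.17731
timber→honey→axe→timber: 1.24 × 1.3 × 0.638 = 1.02846
goat→honey→axe→goat: 1.52 × 1.3 × 0.504 = 0.99590
Maximum is timber→honey→goat→timber at 1.1773; arbitrage exists.

1.1773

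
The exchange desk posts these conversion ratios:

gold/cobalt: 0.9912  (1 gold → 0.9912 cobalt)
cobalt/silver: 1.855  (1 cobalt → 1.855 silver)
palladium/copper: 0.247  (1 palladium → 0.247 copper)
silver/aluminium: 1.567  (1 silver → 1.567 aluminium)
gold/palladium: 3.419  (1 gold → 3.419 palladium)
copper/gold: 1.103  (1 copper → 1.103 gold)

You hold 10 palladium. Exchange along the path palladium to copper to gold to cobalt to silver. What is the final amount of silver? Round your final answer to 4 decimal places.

5.0093

10 palladium × 0.247 = 2.47 copper
2.47 copper × 1.103 = 2.72441 gold
2.72441 gold × 0.9912 = 2.700435192 cobalt
2.700435192 cobalt × 1.855 = 5.00930728116 silver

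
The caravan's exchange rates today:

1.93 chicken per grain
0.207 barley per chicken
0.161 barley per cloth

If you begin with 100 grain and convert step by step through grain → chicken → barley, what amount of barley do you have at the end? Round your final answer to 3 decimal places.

100 grain × 1.93 = 193 chicken
193 chicken × 0.207 = 39.951 barley

39.951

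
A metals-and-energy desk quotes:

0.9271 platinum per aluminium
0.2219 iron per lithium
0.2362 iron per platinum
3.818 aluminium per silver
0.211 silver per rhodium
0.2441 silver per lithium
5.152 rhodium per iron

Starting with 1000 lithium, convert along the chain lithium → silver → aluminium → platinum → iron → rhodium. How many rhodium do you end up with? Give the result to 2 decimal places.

1000 lithium × 0.2441 = 244.1 silver
244.1 silver × 3.818 = 931.9738 aluminium
931.9738 aluminium × 0.9271 = 864.03290998 platinum
864.03290998 platinum × 0.2362 = 204.084573337276 iron
204.084573337276 iron × 5.152 = 1051.443721833645952 rhodium

1051.44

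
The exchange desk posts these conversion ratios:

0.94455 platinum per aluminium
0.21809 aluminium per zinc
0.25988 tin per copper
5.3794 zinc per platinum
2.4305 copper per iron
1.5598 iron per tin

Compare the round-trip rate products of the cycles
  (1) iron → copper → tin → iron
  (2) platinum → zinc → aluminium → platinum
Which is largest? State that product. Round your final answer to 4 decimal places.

(1) 2.4305 × 0.25988 × 1.5598 = 0.98523
(2) 5.3794 × 0.21809 × 0.94455 = 1.10814
Highest is cycle (2) at 1.1081 (>1, arbitrage).

1.1081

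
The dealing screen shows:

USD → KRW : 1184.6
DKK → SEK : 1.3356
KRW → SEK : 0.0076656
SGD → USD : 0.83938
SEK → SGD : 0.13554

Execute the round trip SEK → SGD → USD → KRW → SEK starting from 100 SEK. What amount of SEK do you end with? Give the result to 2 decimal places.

100 SEK × 0.13554 = 13.554 SGD
13.554 SGD × 0.83938 = 11.37695652 USD
11.37695652 USD × 1184.6 = 13477.142693592 KRW
13477.142693592 KRW × 0.0076656 = 103.3103850319988352 SEK

103.31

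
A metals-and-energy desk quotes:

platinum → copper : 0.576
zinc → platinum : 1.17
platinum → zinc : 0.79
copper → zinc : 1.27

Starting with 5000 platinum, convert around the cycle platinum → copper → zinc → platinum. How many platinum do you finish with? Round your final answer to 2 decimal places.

5000 platinum × 0.576 = 2880 copper
2880 copper × 1.27 = 3657.6 zinc
3657.6 zinc × 1.17 = 4279.392 platinum

4279.39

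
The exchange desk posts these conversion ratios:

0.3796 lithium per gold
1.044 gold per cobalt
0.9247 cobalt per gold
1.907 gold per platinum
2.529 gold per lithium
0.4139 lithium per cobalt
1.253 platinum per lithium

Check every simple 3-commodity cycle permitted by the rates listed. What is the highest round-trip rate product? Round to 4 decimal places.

0.9679

cobalt→lithium→gold→cobalt: 0.4139 × 2.529 × 0.9247 = 0.96793
platinum→gold→lithium→platinum: 1.907 × 0.3796 × 1.253 = 0.90704
Maximum is cobalt→lithium→gold→cobalt at 0.9679; no arbitrage — every cycle loses value.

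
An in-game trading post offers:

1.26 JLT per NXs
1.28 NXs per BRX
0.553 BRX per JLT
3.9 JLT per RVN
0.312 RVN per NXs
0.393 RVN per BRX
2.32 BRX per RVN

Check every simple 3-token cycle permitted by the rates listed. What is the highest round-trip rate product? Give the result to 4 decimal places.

0.9265

RVN→BRX→NXs→RVN: 2.32 × 1.28 × 0.312 = 0.92652
BRX→NXs→JLT→BRX: 1.28 × 1.26 × 0.553 = 0.89188
RVN→JLT→BRX→RVN: 3.9 × 0.553 × 0.393 = 0.84758
Maximum is RVN→BRX→NXs→RVN at 0.9265; no arbitrage — every cycle loses value.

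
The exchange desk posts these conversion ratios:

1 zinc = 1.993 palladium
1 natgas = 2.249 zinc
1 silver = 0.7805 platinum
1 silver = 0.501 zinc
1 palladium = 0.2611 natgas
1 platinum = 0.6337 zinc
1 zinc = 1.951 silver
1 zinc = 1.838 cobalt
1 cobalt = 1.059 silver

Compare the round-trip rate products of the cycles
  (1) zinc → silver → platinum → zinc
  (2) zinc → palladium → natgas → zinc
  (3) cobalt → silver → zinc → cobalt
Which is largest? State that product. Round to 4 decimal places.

(1) 1.951 × 0.7805 × 0.6337 = 0.96497
(2) 1.993 × 0.2611 × 2.249 = 1.17032
(3) 1.059 × 0.501 × 1.838 = 0.97517
Highest is cycle (2) at 1.1703 (>1, arbitrage).

1.1703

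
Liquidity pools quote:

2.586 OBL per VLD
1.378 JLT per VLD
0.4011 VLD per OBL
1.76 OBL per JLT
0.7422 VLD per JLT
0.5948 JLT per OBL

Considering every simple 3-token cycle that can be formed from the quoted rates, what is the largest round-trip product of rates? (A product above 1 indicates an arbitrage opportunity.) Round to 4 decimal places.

1.1416

VLD→OBL→JLT→VLD: 2.586 × 0.5948 × 0.7422 = 1.14162
VLD→JLT→OBL→VLD: 1.378 × 1.76 × 0.4011 = 0.97278
Maximum is VLD→OBL→JLT→VLD at 1.1416; arbitrage exists.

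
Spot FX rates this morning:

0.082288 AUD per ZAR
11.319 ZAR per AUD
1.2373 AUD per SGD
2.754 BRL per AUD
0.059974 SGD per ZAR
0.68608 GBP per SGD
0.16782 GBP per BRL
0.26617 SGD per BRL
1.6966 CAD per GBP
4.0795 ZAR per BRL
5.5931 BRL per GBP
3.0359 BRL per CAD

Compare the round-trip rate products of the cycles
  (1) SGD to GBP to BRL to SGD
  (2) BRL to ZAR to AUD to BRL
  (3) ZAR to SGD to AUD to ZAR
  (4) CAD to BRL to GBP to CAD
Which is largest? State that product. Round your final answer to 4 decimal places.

(1) 0.68608 × 5.5931 × 0.26617 = 1.02138
(2) 4.0795 × 0.082288 × 2.754 = 0.92450
(3) 0.059974 × 1.2373 × 11.319 = 0.83994
(4) 3.0359 × 0.16782 × 1.6966 = 0.86439
Highest is cycle (1) at 1.0214 (>1, arbitrage).

1.0214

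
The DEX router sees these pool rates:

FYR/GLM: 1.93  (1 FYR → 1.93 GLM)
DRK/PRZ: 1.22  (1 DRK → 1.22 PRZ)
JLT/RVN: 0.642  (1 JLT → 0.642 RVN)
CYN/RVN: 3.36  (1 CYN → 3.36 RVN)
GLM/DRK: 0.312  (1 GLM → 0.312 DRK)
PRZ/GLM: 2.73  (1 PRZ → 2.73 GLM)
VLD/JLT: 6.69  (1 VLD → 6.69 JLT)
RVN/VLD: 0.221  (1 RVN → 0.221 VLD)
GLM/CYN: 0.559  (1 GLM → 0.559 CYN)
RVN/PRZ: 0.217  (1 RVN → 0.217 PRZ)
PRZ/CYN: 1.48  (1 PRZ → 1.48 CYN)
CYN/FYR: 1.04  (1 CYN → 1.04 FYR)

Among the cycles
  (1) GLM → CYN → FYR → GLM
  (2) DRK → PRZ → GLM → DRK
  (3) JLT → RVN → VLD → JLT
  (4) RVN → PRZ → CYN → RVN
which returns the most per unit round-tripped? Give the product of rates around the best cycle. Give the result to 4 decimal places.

(1) 0.559 × 1.04 × 1.93 = 1.12202
(2) 1.22 × 2.73 × 0.312 = 1.03915
(3) 0.642 × 0.221 × 6.69 = 0.94919
(4) 0.217 × 1.48 × 3.36 = 1.07910
Highest is cycle (1) at 1.1220 (>1, arbitrage).

1.1220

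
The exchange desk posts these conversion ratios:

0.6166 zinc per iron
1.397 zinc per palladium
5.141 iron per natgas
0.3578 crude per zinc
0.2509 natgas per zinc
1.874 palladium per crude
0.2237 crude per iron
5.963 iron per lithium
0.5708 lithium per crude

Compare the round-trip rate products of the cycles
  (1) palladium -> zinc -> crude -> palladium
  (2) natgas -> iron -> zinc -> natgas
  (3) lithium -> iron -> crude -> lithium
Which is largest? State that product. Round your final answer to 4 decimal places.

0.9367

(1) 1.397 × 0.3578 × 1.874 = 0.93671
(2) 5.141 × 0.6166 × 0.2509 = 0.79534
(3) 5.963 × 0.2237 × 0.5708 = 0.76140
Highest is cycle (1) at 0.9367 (≤1, no arbitrage).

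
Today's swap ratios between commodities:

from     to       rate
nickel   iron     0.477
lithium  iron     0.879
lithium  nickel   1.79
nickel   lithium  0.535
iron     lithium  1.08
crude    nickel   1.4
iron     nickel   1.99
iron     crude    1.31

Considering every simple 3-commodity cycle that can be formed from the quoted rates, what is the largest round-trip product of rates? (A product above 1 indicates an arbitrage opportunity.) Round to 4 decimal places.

iron→nickel→lithium→iron: 1.99 × 0.535 × 0.879 = 0.93583
iron→lithium→nickel→iron: 1.08 × 1.79 × 0.477 = 0.92214
iron→crude→nickel→iron: 1.31 × 1.4 × 0.477 = 0.87482
Maximum is iron→nickel→lithium→iron at 0.9358; no arbitrage — every cycle loses value.

0.9358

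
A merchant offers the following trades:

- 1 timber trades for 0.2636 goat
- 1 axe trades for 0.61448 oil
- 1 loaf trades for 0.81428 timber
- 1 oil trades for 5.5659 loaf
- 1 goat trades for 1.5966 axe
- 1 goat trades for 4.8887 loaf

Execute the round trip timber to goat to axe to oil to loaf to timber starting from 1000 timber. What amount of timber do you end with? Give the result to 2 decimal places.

1172.08

1000 timber × 0.2636 = 263.6 goat
263.6 goat × 1.5966 = 420.86376 axe
420.86376 axe × 0.61448 = 258.6123632448 oil
258.6123632448 oil × 5.5659 = 1439.41055258423232 loaf
1439.41055258423232 loaf × 0.81428 = 1172.0832247582886935296 timber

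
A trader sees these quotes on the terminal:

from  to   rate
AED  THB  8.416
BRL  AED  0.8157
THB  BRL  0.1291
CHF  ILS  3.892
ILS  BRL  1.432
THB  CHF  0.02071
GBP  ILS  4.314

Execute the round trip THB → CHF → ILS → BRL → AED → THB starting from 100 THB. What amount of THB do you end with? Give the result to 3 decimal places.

100 THB × 0.02071 = 2.071 CHF
2.071 CHF × 3.892 = 8.060332 ILS
8.060332 ILS × 1.432 = 11.542395424 BRL
11.542395424 BRL × 0.8157 = 9.4151319473568 AED
9.4151319473568 AED × 8.416 = 79.2377504689548288 THB

79.238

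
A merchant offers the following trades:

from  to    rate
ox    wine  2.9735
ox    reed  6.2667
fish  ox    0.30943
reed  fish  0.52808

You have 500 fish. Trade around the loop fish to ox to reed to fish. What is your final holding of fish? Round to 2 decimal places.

500 fish × 0.30943 = 154.715 ox
154.715 ox × 6.2667 = 969.5524905 reed
969.5524905 reed × 0.52808 = 512.00127918324 fish

512.00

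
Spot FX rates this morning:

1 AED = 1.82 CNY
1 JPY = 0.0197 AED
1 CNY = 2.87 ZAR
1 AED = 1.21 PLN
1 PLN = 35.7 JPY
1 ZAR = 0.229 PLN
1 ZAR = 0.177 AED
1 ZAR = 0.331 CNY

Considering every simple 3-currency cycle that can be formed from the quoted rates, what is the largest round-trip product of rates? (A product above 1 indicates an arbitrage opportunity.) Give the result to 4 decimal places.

ZAR→AED→CNY→ZAR: 0.177 × 1.82 × 2.87 = 0.92454
PLN→JPY→AED→PLN: 35.7 × 0.0197 × 1.21 = 0.85098
Maximum is ZAR→AED→CNY→ZAR at 0.9245; no arbitrage — every cycle loses value.

0.9245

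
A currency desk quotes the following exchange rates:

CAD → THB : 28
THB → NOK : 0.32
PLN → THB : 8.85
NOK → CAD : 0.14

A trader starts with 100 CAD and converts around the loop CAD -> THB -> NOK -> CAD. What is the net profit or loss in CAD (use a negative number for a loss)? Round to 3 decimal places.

100 CAD × 28 = 2800 THB
2800 THB × 0.32 = 896 NOK
896 NOK × 0.14 = 125.44 CAD
Net change: 125.44 − 100 = 25.44 CAD

25.440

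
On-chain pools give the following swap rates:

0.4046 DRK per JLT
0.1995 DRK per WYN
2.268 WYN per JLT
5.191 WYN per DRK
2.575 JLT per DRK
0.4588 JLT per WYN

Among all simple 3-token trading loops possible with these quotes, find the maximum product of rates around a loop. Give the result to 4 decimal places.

1.1651

WYN→DRK→JLT→WYN: 0.1995 × 2.575 × 2.268 = 1.16510
WYN→JLT→DRK→WYN: 0.4588 × 0.4046 × 5.191 = 0.96361
Maximum is WYN→DRK→JLT→WYN at 1.1651; arbitrage exists.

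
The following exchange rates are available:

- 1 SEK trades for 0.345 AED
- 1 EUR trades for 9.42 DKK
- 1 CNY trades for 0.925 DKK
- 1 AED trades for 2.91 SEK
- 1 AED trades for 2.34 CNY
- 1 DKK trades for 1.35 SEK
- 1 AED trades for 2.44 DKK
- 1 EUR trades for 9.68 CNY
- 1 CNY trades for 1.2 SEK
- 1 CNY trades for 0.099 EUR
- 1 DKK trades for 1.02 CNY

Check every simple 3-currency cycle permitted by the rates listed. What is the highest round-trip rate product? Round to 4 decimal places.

DKK→SEK→AED→DKK: 1.35 × 0.345 × 2.44 = 1.13643
CNY→SEK→AED→CNY: 1.2 × 0.345 × 2.34 = 0.96876
DKK→CNY→EUR→DKK: 1.02 × 0.099 × 9.42 = 0.95123
Maximum is DKK→SEK→AED→DKK at 1.1364; arbitrage exists.

1.1364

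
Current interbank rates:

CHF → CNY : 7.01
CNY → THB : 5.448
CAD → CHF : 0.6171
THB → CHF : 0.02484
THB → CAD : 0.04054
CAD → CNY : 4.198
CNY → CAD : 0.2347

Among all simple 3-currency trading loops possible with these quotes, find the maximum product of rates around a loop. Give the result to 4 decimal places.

1.0153

CHF→CNY→CAD→CHF: 7.01 × 0.2347 × 0.6171 = 1.01528
CHF→CNY→THB→CHF: 7.01 × 5.448 × 0.02484 = 0.94865
CNY→THB→CAD→CNY: 5.448 × 0.04054 × 4.198 = 0.92718
Maximum is CHF→CNY→CAD→CHF at 1.0153; arbitrage exists.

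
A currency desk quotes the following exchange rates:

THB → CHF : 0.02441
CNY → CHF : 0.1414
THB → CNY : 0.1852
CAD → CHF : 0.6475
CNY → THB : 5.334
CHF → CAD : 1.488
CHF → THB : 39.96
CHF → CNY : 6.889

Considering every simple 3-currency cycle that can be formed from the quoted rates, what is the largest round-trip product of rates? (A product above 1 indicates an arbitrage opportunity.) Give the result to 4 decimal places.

THB→CNY→CHF→THB: 0.1852 × 0.1414 × 39.96 = 1.04644
THB→CHF→CNY→THB: 0.02441 × 6.889 × 5.334 = 0.89697
Maximum is THB→CNY→CHF→THB at 1.0464; arbitrage exists.

1.0464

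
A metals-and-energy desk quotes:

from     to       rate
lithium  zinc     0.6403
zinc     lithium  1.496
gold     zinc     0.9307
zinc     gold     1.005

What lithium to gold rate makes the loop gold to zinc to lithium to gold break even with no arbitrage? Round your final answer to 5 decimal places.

0.71822

Known legs of the cycle: 0.9307 × 1.496 = 1.3923272
For no arbitrage the full-cycle product must be 1, so the missing rate is 1 / 1.3923272 ≈ 0.7182220.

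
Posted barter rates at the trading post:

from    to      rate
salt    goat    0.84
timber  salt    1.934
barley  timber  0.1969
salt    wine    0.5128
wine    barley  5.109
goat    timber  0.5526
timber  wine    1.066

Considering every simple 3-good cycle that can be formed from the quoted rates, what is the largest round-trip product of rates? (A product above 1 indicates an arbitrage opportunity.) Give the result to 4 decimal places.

timber→wine→barley→timber: 1.066 × 5.109 × 0.1969 = 1.07236
timber→salt→goat→timber: 1.934 × 0.84 × 0.5526 = 0.89773
Maximum is timber→wine→barley→timber at 1.0724; arbitrage exists.

1.0724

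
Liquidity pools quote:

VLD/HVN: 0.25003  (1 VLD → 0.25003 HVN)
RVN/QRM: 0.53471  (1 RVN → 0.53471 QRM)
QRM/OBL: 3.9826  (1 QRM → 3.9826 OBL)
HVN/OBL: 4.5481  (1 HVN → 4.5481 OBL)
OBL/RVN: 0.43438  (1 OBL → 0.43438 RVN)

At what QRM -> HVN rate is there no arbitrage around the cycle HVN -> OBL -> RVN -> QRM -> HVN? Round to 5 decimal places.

Known legs of the cycle: 4.5481 × 0.43438 × 0.53471 = 1.05637504266338
For no arbitrage the full-cycle product must be 1, so the missing rate is 1 / 1.05637504266338 ≈ 0.9466335.

0.94663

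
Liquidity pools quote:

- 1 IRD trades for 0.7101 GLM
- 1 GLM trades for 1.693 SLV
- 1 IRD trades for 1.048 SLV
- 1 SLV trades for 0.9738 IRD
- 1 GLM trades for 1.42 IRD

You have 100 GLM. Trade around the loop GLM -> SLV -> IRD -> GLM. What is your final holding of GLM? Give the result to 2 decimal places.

100 GLM × 1.693 = 169.3 SLV
169.3 SLV × 0.9738 = 164.86434 IRD
164.86434 IRD × 0.7101 = 117.070167834 GLM

117.07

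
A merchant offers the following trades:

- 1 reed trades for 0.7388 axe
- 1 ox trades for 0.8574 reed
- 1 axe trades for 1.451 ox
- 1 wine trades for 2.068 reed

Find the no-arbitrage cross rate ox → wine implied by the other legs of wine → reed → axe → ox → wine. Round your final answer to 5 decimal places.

0.45108

Known legs of the cycle: 2.068 × 0.7388 × 1.451 = 2.2168935184
For no arbitrage the full-cycle product must be 1, so the missing rate is 1 / 2.2168935184 ≈ 0.4510817.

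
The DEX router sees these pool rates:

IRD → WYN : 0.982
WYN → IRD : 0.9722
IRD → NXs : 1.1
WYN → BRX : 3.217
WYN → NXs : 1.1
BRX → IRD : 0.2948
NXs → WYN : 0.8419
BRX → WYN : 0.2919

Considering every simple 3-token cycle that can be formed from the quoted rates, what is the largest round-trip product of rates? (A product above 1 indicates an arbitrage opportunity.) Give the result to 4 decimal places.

BRX→IRD→WYN→BRX: 0.2948 × 0.982 × 3.217 = 0.93130
NXs→WYN→IRD→NXs: 0.8419 × 0.9722 × 1.1 = 0.90034
Maximum is BRX→IRD→WYN→BRX at 0.9313; no arbitrage — every cycle loses value.

0.9313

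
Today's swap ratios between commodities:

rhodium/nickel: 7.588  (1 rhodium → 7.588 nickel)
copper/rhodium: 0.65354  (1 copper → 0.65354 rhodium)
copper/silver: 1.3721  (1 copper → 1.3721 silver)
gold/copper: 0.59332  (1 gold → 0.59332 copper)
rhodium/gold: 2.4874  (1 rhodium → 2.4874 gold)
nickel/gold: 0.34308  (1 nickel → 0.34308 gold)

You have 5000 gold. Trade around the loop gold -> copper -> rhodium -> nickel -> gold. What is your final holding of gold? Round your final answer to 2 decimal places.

5047.24

5000 gold × 0.59332 = 2966.6 copper
2966.6 copper × 0.65354 = 1938.791764 rhodium
1938.791764 rhodium × 7.588 = 14711.551905232 nickel
14711.551905232 nickel × 0.34308 = 5047.23922764699456 gold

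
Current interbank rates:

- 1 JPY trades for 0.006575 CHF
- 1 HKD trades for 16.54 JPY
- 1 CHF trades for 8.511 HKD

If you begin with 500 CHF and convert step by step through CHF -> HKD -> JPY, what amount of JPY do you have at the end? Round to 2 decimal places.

70385.97

500 CHF × 8.511 = 4255.5 HKD
4255.5 HKD × 16.54 = 70385.97 JPY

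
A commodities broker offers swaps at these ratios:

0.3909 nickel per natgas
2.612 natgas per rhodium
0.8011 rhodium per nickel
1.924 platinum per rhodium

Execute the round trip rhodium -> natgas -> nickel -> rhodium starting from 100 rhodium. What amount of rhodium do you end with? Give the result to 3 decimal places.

81.795

100 rhodium × 2.612 = 261.2 natgas
261.2 natgas × 0.3909 = 102.10308 nickel
102.10308 nickel × 0.8011 = 81.794777388 rhodium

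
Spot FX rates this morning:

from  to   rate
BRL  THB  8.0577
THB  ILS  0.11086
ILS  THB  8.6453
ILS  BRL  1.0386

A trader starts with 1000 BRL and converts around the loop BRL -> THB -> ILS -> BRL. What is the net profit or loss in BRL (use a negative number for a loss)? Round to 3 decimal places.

1000 BRL × 8.0577 = 8057.7 THB
8057.7 THB × 0.11086 = 893.276622 ILS
893.276622 ILS × 1.0386 = 927.7570996092 BRL
Net change: 927.7570996092 − 1000 = -72.2429003908 BRL

-72.243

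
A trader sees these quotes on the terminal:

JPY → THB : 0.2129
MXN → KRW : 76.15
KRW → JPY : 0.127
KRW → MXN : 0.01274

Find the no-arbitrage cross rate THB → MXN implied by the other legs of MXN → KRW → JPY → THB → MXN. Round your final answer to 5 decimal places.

Known legs of the cycle: 76.15 × 0.127 × 0.2129 = 2.058966545
For no arbitrage the full-cycle product must be 1, so the missing rate is 1 / 2.058966545 ≈ 0.4856805.

0.48568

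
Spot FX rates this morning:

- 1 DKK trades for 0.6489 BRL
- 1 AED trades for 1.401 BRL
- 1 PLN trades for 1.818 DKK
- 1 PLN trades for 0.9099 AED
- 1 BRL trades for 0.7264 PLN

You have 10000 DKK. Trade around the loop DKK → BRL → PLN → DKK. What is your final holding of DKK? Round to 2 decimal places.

10000 DKK × 0.6489 = 6489 BRL
6489 BRL × 0.7264 = 4713.6096 PLN
4713.6096 PLN × 1.818 = 8569.3422528 DKK

8569.34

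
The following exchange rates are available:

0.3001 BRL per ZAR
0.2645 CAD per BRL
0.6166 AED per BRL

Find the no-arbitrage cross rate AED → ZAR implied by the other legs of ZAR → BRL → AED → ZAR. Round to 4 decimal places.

Known legs of the cycle: 0.3001 × 0.6166 = 0.18504166
For no arbitrage the full-cycle product must be 1, so the missing rate is 1 / 0.18504166 ≈ 5.404188.

5.4042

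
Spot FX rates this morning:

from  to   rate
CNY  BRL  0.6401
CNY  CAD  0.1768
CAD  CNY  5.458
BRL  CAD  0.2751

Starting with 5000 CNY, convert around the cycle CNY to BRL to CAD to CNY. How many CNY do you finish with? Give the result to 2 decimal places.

4805.54

5000 CNY × 0.6401 = 3200.5 BRL
3200.5 BRL × 0.2751 = 880.45755 CAD
880.45755 CAD × 5.458 = 4805.5373079 CNY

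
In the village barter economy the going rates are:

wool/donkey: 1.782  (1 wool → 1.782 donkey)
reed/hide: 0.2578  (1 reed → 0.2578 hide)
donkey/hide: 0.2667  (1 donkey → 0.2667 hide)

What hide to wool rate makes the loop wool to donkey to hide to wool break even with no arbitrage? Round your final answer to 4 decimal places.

Known legs of the cycle: 1.782 × 0.2667 = 0.4752594
For no arbitrage the full-cycle product must be 1, so the missing rate is 1 / 0.4752594 ≈ 2.104114.

2.1041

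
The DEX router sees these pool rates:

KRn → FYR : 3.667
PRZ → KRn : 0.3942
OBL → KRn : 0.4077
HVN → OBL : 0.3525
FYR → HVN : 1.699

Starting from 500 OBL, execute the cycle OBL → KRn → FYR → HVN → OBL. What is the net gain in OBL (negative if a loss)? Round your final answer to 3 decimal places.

-52.313

500 OBL × 0.4077 = 203.85 KRn
203.85 KRn × 3.667 = 747.51795 FYR
747.51795 FYR × 1.699 = 1270.03299705 HVN
1270.03299705 HVN × 0.3525 = 447.686631460125 OBL
Net change: 447.686631460125 − 500 = -52.313368539875 OBL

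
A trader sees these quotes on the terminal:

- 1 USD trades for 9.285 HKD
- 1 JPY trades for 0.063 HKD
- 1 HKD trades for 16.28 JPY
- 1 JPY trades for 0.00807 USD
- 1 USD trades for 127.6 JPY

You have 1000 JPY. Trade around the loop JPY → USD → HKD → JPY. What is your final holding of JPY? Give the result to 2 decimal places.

1000 JPY × 0.00807 = 8.07 USD
8.07 USD × 9.285 = 74.92995 HKD
74.92995 HKD × 16.28 = 1219.859586 JPY

1219.86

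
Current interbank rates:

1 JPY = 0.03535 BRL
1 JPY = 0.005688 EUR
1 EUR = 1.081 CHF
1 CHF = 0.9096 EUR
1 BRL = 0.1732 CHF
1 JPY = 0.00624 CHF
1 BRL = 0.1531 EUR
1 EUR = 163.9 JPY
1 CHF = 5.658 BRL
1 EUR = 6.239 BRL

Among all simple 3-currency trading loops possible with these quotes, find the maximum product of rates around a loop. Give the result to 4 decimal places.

EUR→BRL→CHF→EUR: 6.239 × 0.1732 × 0.9096 = 0.98291
EUR→CHF→BRL→EUR: 1.081 × 5.658 × 0.1531 = 0.93641
EUR→JPY→CHF→EUR: 163.9 × 0.00624 × 0.9096 = 0.93028
EUR→JPY→BRL→EUR: 163.9 × 0.03535 × 0.1531 = 0.88704
Maximum is EUR→BRL→CHF→EUR at 0.9829; no arbitrage — every cycle loses value.

0.9829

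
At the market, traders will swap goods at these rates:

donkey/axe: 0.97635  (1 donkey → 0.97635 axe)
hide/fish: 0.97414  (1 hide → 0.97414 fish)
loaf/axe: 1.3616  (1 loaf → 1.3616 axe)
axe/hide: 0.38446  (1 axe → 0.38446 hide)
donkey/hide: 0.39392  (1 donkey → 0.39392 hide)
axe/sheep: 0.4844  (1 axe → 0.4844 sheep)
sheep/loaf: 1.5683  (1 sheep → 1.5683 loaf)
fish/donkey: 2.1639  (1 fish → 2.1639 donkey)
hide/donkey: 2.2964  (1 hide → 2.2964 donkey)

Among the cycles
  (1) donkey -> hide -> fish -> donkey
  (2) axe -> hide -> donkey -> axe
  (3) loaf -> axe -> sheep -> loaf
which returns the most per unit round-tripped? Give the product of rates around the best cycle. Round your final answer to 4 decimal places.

1.0344

(1) 0.39392 × 0.97414 × 2.1639 = 0.83036
(2) 0.38446 × 2.2964 × 0.97635 = 0.86199
(3) 1.3616 × 0.4844 × 1.5683 = 1.03439
Highest is cycle (3) at 1.0344 (>1, arbitrage).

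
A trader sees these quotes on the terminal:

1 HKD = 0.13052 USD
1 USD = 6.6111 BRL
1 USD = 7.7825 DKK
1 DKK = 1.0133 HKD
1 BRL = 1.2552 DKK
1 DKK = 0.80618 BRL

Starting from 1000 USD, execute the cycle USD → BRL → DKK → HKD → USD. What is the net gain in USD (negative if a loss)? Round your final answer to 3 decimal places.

97.493

1000 USD × 6.6111 = 6611.1 BRL
6611.1 BRL × 1.2552 = 8298.25272 DKK
8298.25272 DKK × 1.0133 = 8408.619481176 HKD
8408.619481176 HKD × 0.13052 = 1097.49301468309152 USD
Net change: 1097.49301468309152 − 1000 = 97.49301468309152 USD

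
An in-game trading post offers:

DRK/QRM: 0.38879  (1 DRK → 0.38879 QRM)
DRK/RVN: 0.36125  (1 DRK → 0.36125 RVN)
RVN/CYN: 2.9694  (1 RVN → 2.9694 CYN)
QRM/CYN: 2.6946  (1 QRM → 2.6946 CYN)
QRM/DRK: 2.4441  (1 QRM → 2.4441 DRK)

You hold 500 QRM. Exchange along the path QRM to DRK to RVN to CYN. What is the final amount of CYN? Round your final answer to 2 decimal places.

1310.89

500 QRM × 2.4441 = 1222.05 DRK
1222.05 DRK × 0.36125 = 441.4655625 RVN
441.4655625 RVN × 2.9694 = 1310.8878412875 CYN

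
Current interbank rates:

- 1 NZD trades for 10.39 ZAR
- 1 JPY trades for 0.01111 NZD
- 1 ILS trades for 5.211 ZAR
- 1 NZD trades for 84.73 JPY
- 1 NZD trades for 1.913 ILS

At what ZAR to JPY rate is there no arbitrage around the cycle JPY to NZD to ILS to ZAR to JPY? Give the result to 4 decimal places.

Known legs of the cycle: 0.01111 × 1.913 × 5.211 = 0.11075162373
For no arbitrage the full-cycle product must be 1, so the missing rate is 1 / 0.11075162373 ≈ 9.029213.

9.0292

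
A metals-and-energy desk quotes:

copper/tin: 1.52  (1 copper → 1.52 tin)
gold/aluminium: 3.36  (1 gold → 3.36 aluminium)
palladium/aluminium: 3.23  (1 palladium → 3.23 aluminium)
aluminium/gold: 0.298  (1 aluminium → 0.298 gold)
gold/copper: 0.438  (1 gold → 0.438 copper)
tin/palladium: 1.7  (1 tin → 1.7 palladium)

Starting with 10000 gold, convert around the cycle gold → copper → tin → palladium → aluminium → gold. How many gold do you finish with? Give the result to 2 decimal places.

10893.95

10000 gold × 0.438 = 4380 copper
4380 copper × 1.52 = 6657.6 tin
6657.6 tin × 1.7 = 11317.92 palladium
11317.92 palladium × 3.23 = 36556.8816 aluminium
36556.8816 aluminium × 0.298 = 10893.9507168 gold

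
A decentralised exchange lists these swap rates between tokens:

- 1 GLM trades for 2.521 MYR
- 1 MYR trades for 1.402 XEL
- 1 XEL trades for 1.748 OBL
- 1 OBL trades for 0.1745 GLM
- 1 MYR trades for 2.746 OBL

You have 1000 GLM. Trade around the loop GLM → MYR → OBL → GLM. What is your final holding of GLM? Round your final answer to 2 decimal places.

1000 GLM × 2.521 = 2521 MYR
2521 MYR × 2.746 = 6922.666 OBL
6922.666 OBL × 0.1745 = 1208.005217 GLM

1208.01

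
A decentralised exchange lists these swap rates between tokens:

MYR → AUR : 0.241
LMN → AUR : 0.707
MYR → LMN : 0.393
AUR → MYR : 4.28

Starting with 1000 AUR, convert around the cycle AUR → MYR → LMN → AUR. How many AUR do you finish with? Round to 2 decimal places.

1000 AUR × 4.28 = 4280 MYR
4280 MYR × 0.393 = 1682.04 LMN
1682.04 LMN × 0.707 = 1189.20228 AUR

1189.20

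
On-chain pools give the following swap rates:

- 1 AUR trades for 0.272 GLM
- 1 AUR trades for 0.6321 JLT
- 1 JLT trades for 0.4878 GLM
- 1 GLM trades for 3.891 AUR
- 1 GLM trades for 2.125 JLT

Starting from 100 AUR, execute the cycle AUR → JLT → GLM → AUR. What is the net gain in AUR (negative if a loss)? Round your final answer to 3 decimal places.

100 AUR × 0.6321 = 63.21 JLT
63.21 JLT × 0.4878 = 30.833838 GLM
30.833838 GLM × 3.891 = 119.974463658 AUR
Net change: 119.974463658 − 100 = 19.974463658 AUR

19.974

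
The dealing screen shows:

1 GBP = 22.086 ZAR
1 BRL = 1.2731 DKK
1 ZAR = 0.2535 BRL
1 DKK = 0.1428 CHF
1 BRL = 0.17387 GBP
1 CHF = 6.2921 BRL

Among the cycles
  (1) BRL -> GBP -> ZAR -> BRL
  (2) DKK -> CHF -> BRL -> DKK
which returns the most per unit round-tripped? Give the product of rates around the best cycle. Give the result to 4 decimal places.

1.1439

(1) 0.17387 × 22.086 × 0.2535 = 0.97346
(2) 0.1428 × 6.2921 × 1.2731 = 1.14390
Highest is cycle (2) at 1.1439 (>1, arbitrage).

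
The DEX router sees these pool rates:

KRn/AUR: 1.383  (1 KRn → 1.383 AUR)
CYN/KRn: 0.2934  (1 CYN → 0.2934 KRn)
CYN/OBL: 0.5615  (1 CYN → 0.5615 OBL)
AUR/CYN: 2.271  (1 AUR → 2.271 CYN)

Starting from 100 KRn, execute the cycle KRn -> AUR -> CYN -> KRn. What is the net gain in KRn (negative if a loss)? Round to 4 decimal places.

100 KRn × 1.383 = 138.3 AUR
138.3 AUR × 2.271 = 314.0793 CYN
314.0793 CYN × 0.2934 = 92.15086662 KRn
Net change: 92.15086662 − 100 = -7.84913338 KRn

-7.8491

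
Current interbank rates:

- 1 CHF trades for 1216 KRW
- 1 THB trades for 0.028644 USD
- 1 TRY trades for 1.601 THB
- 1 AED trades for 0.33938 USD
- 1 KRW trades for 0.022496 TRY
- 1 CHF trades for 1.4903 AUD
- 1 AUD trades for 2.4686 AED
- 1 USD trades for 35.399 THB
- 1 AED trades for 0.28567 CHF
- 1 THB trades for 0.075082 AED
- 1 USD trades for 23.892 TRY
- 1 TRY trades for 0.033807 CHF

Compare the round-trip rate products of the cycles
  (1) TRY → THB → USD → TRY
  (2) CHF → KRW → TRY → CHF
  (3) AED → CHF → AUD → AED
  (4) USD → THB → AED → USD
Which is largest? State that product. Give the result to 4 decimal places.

1.0957

(1) 1.601 × 0.028644 × 23.892 = 1.09566
(2) 1216 × 0.022496 × 0.033807 = 0.92480
(3) 0.28567 × 1.4903 × 2.4686 = 1.05097
(4) 35.399 × 0.075082 × 0.33938 = 0.90201
Highest is cycle (1) at 1.0957 (>1, arbitrage).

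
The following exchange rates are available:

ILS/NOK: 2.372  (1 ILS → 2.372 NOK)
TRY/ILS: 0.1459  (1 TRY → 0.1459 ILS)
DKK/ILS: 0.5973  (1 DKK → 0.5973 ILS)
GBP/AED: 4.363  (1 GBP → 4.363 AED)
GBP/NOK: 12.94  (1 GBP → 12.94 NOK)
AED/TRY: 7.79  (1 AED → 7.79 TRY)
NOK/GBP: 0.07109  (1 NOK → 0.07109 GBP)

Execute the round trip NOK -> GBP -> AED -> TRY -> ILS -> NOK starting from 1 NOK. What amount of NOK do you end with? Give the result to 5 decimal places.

1 NOK × 0.07109 = 0.07109 GBP
0.07109 GBP × 4.363 = 0.31016567 AED
0.31016567 AED × 7.79 = 2.4161905693 TRY
2.4161905693 TRY × 0.1459 = 0.35252220406087 ILS
0.35252220406087 ILS × 2.372 = 0.83618266803238364 NOK

0.83618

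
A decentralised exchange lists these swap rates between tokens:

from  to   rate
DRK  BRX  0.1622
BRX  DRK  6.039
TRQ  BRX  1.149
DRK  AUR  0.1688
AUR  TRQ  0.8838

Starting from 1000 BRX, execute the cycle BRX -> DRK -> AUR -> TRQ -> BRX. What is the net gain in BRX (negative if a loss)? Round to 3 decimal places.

35.170

1000 BRX × 6.039 = 6039 DRK
6039 DRK × 0.1688 = 1019.3832 AUR
1019.3832 AUR × 0.8838 = 900.93087216 TRQ
900.93087216 TRQ × 1.149 = 1035.16957211184 BRX
Net change: 1035.16957211184 − 1000 = 35.16957211184 BRX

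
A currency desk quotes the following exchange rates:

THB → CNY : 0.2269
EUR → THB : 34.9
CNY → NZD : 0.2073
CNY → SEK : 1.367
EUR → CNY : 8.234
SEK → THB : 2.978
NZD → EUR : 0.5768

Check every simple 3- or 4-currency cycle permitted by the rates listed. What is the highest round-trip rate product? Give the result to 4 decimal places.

EUR→CNY→NZD→EUR: 8.234 × 0.2073 × 0.5768 = 0.98454
EUR→THB→CNY→NZD→EUR: 34.9 × 0.2269 × 0.2073 × 0.5768 = 0.94686
CNY→SEK→THB→CNY: 1.367 × 2.978 × 0.2269 = 0.92369
Maximum is EUR→CNY→NZD→EUR at 0.9845; no arbitrage — every cycle loses value.

0.9845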